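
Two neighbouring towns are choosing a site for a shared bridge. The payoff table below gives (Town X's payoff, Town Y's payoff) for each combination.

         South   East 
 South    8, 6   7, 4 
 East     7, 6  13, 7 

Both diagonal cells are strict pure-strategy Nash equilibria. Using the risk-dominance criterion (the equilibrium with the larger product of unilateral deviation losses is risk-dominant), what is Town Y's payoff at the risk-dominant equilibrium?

7

At both South: Town X loses 8 − 7 = 1 by deviating; Town Y loses 6 − 4 = 2. Product = 1·2 = 2.
At both East: Town X loses 13 − 7 = 6 by deviating; Town Y loses 7 − 6 = 1. Product = 6·1 = 6.
6 > 2, so both East is risk-dominant. Town Y's payoff there is 7.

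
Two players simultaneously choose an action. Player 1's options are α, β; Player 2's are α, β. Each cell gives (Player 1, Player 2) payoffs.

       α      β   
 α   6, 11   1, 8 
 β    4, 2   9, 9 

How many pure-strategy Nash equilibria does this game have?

Both α: Player 1 gets 6 (best alternative 4); Player 2 gets 11 (best alternative 8). Neither deviates — NE.
Both β: Player 1 gets 9 (best alternative 1); Player 2 gets 9 (best alternative 2). Neither deviates — NE.
(β, α) is not a NE: Player 1 would switch to α (6 > 4).
No other cell survives both best-response checks, so there are 2 pure NE.

2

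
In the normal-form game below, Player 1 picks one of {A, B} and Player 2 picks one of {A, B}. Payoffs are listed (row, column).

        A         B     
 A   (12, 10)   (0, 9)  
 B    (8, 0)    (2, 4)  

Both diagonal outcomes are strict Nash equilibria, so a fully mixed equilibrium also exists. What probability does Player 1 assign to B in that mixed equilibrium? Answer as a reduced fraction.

Player 1's mix p on A must make Player 2 indifferent between A and B.
Player 2's payoff from A: 10p + 0(1−p). From B: 9p + 4(1−p).
Set equal: 1p = 4(1−p) → p = 4/5.
Probability on B is 1 − 4/5 = 1/5.

1/5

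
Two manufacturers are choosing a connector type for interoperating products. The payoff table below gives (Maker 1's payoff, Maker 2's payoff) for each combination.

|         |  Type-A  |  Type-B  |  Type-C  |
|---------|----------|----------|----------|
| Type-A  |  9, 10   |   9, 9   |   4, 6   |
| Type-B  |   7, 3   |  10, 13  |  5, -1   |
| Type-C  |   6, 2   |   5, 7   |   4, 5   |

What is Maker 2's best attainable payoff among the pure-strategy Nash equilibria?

Both Type-A is a pure NE (Maker 1: 9 ≥ 7; Maker 2: 10 ≥ 9). Maker 2 gets 10.
Both Type-B is a pure NE (Maker 1: 10 ≥ 9; Maker 2: 13 ≥ 3). Maker 2 gets 13.
Every other cell has a profitable deviation for at least one player. Highest of {10, 13} is 13.

13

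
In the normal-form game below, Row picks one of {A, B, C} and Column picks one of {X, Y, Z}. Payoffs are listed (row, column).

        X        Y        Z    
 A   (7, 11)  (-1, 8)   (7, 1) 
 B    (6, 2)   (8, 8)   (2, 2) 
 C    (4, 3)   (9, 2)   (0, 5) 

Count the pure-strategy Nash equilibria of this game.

(A, X): Row gets 7 (best alternative 6); Column gets 11 (best alternative 8). Neither deviates — NE.
(B, Y) is not a NE: Row would switch to C (9 > 8).
No other cell survives both best-response checks, so there is 1 pure NE.

1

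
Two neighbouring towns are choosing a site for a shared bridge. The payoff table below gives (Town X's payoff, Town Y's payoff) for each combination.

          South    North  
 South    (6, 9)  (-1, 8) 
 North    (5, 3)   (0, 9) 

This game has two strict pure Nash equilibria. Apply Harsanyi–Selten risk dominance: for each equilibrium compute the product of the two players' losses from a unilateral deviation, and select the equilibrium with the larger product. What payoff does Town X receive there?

At both South: Town X loses 6 − 5 = 1 by deviating; Town Y loses 9 − 8 = 1. Product = 1·1 = 1.
At both North: Town X loses 0 − (-1) = 1 by deviating; Town Y loses 9 − 3 = 6. Product = 1·6 = 6.
6 > 1, so both North is risk-dominant. Town X's payoff there is 0.

0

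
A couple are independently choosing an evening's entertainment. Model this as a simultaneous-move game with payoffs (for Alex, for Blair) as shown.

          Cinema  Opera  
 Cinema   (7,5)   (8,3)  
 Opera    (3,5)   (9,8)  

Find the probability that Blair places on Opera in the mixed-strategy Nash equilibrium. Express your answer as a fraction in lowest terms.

Blair's mix q on Cinema must make Alex indifferent between Cinema and Opera.
Alex's payoff from Cinema: 7q + 8(1−q). From Opera: 3q + 9(1−q).
Set equal: 4q = 1(1−q) → q = 1/5.
Probability on Opera is 1 − 1/5 = 4/5.

4/5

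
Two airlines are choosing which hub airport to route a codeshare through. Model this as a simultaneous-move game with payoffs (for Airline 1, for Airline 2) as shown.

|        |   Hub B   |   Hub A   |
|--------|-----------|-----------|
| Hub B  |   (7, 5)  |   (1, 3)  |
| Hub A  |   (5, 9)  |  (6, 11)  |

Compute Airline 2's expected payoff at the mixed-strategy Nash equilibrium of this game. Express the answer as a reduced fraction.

Airline 1 mixes with probability p on Hub B, chosen so Airline 2 is indifferent: 5p + 9(1−p) = 3p + 11(1−p) gives p = 1/2.
Airline 2's expected payoff is 5·1/2 + 9·1/2 = 7.

7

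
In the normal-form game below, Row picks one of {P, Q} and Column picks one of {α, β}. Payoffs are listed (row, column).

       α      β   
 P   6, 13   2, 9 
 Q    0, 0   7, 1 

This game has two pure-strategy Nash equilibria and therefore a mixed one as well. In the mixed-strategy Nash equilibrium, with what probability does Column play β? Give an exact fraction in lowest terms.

6/11

Column's mix q on α must make Row indifferent between P and Q.
Row's payoff from P: 6q + 2(1−q). From Q: 0q + 7(1−q).
Set equal: 6q = 5(1−q) → q = 5/11.
Probability on β is 1 − 5/11 = 6/11.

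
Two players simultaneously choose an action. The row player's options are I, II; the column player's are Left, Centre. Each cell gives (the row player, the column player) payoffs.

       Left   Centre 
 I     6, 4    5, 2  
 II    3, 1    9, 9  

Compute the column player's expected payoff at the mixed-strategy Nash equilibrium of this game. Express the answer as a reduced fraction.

The row player mixes with probability p on I, chosen so the column player is indifferent: 4p + 1(1−p) = 2p + 9(1−p) gives p = 4/5.
The column player's expected payoff is 4·4/5 + 1·1/5 = 17/5.

17/5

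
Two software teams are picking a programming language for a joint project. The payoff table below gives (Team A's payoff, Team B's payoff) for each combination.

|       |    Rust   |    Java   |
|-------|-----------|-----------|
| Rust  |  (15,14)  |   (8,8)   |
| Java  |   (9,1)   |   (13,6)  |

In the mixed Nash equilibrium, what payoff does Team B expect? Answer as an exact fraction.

Team A mixes with probability p on Rust, chosen so Team B is indifferent: 14p + 1(1−p) = 8p + 6(1−p) gives p = 5/11.
Team B's expected payoff is 14·5/11 + 1·6/11 = 76/11.

76/11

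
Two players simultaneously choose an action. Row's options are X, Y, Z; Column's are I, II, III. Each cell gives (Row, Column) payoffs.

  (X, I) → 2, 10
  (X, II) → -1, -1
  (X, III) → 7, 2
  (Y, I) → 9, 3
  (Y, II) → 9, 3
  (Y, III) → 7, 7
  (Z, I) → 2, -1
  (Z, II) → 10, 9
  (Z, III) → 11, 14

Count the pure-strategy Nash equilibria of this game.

(Z, III): Row gets 11 (best alternative 7); Column gets 14 (best alternative 9). Neither deviates — NE.
(X, I) is not a NE: Row would switch to Y (9 > 2).
No other cell survives both best-response checks, so there is 1 pure NE.

1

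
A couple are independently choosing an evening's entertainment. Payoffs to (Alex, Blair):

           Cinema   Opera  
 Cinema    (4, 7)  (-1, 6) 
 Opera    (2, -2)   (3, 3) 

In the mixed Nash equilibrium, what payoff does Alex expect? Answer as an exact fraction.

Blair mixes with probability q on Cinema, chosen so Alex is indifferent: 4q + (-1)(1−q) = 2q + 3(1−q) gives q = 2/3.
Alex's expected payoff (from either row, since indifferent) is 4·2/3 + (-1)·1/3 = 7/3.

7/3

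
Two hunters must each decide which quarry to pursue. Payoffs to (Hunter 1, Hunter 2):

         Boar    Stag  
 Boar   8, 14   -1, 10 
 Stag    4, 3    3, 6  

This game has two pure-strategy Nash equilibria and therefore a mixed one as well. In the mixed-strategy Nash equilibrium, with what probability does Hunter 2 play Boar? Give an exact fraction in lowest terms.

1/2

Hunter 2's mix q on Boar must make Hunter 1 indifferent between Boar and Stag.
Hunter 1's payoff from Boar: 8q + (-1)(1−q). From Stag: 4q + 3(1−q).
Set equal: 4q = 4(1−q) → q = 4/8 = 1/2.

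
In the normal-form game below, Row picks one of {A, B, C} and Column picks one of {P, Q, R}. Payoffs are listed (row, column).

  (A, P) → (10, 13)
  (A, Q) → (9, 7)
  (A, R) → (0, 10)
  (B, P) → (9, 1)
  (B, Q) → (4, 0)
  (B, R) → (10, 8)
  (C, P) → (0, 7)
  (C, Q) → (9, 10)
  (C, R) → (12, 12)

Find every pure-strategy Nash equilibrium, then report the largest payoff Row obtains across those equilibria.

(A, P) is a pure NE (Row: 10 ≥ 9; Column: 13 ≥ 10). Row gets 10.
(C, R) is a pure NE (Row: 12 ≥ 10; Column: 12 ≥ 10). Row gets 12.
Every other cell has a profitable deviation for at least one player. Highest of {10, 12} is 12.

12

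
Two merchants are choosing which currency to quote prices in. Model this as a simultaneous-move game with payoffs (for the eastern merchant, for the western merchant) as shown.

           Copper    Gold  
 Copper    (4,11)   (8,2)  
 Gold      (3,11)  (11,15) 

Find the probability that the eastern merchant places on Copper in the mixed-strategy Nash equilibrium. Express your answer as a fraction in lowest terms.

The eastern merchant's mix p on Copper must make the western merchant indifferent between Copper and Gold.
The western merchant's payoff from Copper: 11p + 11(1−p). From Gold: 2p + 15(1−p).
Set equal: 9p = 4(1−p) → p = 4/13.

4/13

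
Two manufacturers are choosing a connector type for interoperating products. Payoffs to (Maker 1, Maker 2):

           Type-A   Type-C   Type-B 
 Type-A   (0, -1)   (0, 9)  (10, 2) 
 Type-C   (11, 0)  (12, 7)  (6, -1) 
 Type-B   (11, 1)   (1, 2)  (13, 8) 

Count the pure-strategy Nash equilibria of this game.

Both Type-C: Maker 1 gets 12 (best alternative 1); Maker 2 gets 7 (best alternative 0). Neither deviates — NE.
Both Type-B: Maker 1 gets 13 (best alternative 10); Maker 2 gets 8 (best alternative 2). Neither deviates — NE.
Both Type-A is not a NE: Maker 1 would switch to Type-C (11 > 0).
No other cell survives both best-response checks, so there are 2 pure NE.

2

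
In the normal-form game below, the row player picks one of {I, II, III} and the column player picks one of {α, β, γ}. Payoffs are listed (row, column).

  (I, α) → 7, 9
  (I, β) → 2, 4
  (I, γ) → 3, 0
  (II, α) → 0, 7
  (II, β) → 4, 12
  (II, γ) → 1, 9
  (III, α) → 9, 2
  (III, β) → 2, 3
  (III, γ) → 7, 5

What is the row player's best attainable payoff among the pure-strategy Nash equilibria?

(II, β) is a pure NE (the row player: 4 ≥ 2; the column player: 12 ≥ 9). The row player gets 4.
(III, γ) is a pure NE (the row player: 7 ≥ 3; the column player: 5 ≥ 3). The row player gets 7.
Every other cell has a profitable deviation for at least one player. Highest of {4, 7} is 7.

7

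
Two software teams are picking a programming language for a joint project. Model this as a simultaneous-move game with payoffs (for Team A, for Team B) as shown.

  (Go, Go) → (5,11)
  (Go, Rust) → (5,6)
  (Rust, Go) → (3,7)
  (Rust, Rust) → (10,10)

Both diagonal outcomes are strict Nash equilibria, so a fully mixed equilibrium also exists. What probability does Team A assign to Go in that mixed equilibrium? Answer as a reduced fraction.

3/8

Team A's mix p on Go must make Team B indifferent between Go and Rust.
Team B's payoff from Go: 11p + 7(1−p). From Rust: 6p + 10(1−p).
Set equal: 5p = 3(1−p) → p = 3/8.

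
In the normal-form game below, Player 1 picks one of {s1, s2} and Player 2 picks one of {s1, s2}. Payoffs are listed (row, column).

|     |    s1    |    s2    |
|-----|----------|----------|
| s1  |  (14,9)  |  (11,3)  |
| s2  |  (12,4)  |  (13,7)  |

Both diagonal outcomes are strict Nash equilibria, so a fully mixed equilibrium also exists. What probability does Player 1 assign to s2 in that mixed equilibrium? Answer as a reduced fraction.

2/3

Player 1's mix p on s1 must make Player 2 indifferent between s1 and s2.
Player 2's payoff from s1: 9p + 4(1−p). From s2: 3p + 7(1−p).
Set equal: 6p = 3(1−p) → p = 3/9 = 1/3.
Probability on s2 is 1 − 1/3 = 2/3.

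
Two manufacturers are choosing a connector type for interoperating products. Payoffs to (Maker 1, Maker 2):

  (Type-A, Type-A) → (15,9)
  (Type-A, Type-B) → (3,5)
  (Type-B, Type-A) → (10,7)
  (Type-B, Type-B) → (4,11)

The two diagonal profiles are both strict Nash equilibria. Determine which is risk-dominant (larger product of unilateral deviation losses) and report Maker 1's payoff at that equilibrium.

At both Type-A: Maker 1 loses 15 − 10 = 5 by deviating; Maker 2 loses 9 − 5 = 4. Product = 5·4 = 20.
At both Type-B: Maker 1 loses 4 − 3 = 1 by deviating; Maker 2 loses 11 − 7 = 4. Product = 1·4 = 4.
20 > 4, so both Type-A is risk-dominant. Maker 1's payoff there is 15.

15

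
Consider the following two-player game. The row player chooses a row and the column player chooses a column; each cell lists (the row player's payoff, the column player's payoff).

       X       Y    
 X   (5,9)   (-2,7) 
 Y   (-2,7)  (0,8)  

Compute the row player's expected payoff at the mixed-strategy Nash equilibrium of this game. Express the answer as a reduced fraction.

The column player mixes with probability q on X, chosen so the row player is indifferent: 5q + (-2)(1−q) = (-2)q + 0(1−q) gives q = 2/9.
The row player's expected payoff (from either row, since indifferent) is 5·2/9 + (-2)·7/9 = -4/9.

-4/9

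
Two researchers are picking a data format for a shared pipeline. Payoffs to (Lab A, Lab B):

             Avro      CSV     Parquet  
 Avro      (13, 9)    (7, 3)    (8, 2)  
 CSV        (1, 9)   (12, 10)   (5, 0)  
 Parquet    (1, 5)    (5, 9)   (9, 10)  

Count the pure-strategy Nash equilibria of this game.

Both Avro: Lab A gets 13 (best alternative 1); Lab B gets 9 (best alternative 3). Neither deviates — NE.
Both CSV: Lab A gets 12 (best alternative 7); Lab B gets 10 (best alternative 9). Neither deviates — NE.
Both Parquet: Lab A gets 9 (best alternative 8); Lab B gets 10 (best alternative 9). Neither deviates — NE.
(CSV, Avro) is not a NE: Lab A would switch to Avro (13 > 1).
No other cell survives both best-response checks, so there are 3 pure NE.

3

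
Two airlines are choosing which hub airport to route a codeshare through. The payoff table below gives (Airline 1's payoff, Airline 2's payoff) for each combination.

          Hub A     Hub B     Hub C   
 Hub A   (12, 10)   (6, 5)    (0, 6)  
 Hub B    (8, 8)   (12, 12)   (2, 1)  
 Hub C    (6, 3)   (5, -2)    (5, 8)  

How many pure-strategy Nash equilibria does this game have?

Both Hub A: Airline 1 gets 12 (best alternative 8); Airline 2 gets 10 (best alternative 6). Neither deviates — NE.
Both Hub B: Airline 1 gets 12 (best alternative 6); Airline 2 gets 12 (best alternative 8). Neither deviates — NE.
Both Hub C: Airline 1 gets 5 (best alternative 2); Airline 2 gets 8 (best alternative 3). Neither deviates — NE.
(Hub C, Hub A) is not a NE: Airline 1 would switch to Hub A (12 > 6).
No other cell survives both best-response checks, so there are 3 pure NE.

3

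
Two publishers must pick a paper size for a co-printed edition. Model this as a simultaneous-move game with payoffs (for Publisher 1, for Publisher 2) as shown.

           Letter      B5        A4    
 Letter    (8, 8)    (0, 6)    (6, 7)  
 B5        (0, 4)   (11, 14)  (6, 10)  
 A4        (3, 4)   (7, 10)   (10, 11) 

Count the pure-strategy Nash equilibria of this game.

Both Letter: Publisher 1 gets 8 (best alternative 3); Publisher 2 gets 8 (best alternative 7). Neither deviates — NE.
Both B5: Publisher 1 gets 11 (best alternative 7); Publisher 2 gets 14 (best alternative 10). Neither deviates — NE.
Both A4: Publisher 1 gets 10 (best alternative 6); Publisher 2 gets 11 (best alternative 10). Neither deviates — NE.
(A4, Letter) is not a NE: Publisher 1 would switch to Letter (8 > 3).
No other cell survives both best-response checks, so there are 3 pure NE.

3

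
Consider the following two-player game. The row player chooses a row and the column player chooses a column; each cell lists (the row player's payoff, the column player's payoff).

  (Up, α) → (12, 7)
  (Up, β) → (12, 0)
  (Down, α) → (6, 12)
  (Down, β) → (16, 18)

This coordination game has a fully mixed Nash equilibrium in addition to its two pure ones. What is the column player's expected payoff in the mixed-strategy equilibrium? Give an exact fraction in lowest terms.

The row player mixes with probability p on Up, chosen so the column player is indifferent: 7p + 12(1−p) = 0p + 18(1−p) gives p = 6/13.
The column player's expected payoff is 7·6/13 + 12·7/13 = 126/13.

126/13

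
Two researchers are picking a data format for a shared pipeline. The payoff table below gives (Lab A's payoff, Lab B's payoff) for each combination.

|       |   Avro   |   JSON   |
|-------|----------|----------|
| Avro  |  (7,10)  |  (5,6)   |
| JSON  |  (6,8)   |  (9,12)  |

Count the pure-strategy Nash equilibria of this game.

Both Avro: Lab A gets 7 (best alternative 6); Lab B gets 10 (best alternative 6). Neither deviates — NE.
Both JSON: Lab A gets 9 (best alternative 5); Lab B gets 12 (best alternative 8). Neither deviates — NE.
(Avro, JSON) is not a NE: Lab A would switch to JSON (9 > 5).
No other cell survives both best-response checks, so there are 2 pure NE.

2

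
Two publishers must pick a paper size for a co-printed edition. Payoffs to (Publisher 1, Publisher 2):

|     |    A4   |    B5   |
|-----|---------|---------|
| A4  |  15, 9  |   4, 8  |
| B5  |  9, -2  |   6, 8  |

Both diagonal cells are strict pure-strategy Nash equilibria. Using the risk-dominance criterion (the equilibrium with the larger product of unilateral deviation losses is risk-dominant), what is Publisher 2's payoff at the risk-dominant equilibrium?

At both A4: Publisher 1 loses 15 − 9 = 6 by deviating; Publisher 2 loses 9 − 8 = 1. Product = 6·1 = 6.
At both B5: Publisher 1 loses 6 − 4 = 2 by deviating; Publisher 2 loses 8 − (-2) = 10. Product = 2·10 = 20.
20 > 6, so both B5 is risk-dominant. Publisher 2's payoff there is 8.

8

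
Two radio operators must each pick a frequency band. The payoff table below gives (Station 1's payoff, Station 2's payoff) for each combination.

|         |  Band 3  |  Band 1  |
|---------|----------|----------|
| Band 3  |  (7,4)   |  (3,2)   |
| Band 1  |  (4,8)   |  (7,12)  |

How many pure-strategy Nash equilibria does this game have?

Both Band 3: Station 1 gets 7 (best alternative 4); Station 2 gets 4 (best alternative 2). Neither deviates — NE.
Both Band 1: Station 1 gets 7 (best alternative 3); Station 2 gets 12 (best alternative 8). Neither deviates — NE.
(Band 1, Band 3) is not a NE: Station 1 would switch to Band 3 (7 > 4).
No other cell survives both best-response checks, so there are 2 pure NE.

2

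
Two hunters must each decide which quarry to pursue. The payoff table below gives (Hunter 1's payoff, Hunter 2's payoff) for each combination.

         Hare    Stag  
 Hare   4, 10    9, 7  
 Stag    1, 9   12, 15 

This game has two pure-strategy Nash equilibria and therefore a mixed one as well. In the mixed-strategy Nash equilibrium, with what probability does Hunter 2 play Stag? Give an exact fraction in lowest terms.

1/2

Hunter 2's mix q on Hare must make Hunter 1 indifferent between Hare and Stag.
Hunter 1's payoff from Hare: 4q + 9(1−q). From Stag: 1q + 12(1−q).
Set equal: 3q = 3(1−q) → q = 3/6 = 1/2.
Probability on Stag is 1 − 1/2 = 1/2.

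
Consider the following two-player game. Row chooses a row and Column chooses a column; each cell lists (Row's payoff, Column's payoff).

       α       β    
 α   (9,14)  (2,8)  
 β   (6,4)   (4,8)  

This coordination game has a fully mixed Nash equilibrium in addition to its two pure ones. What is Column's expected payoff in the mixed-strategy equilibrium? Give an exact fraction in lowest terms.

Row mixes with probability p on α, chosen so Column is indifferent: 14p + 4(1−p) = 8p + 8(1−p) gives p = 2/5.
Column's expected payoff is 14·2/5 + 4·3/5 = 8.

8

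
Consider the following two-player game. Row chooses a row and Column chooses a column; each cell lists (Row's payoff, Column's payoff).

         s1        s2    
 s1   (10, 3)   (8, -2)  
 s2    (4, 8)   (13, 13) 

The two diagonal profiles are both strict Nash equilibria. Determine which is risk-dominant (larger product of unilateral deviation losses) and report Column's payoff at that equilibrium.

At both s1: Row loses 10 − 4 = 6 by deviating; Column loses 3 − (-2) = 5. Product = 6·5 = 30.
At both s2: Row loses 13 − 8 = 5 by deviating; Column loses 13 − 8 = 5. Product = 5·5 = 25.
30 > 25, so both s1 is risk-dominant. Column's payoff there is 3.

3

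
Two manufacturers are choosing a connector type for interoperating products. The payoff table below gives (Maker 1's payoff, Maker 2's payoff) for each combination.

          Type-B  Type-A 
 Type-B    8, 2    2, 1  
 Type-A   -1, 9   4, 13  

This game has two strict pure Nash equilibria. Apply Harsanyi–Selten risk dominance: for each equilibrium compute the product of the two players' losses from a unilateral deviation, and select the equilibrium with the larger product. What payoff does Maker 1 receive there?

8

At both Type-B: Maker 1 loses 8 − (-1) = 9 by deviating; Maker 2 loses 2 − 1 = 1. Product = 9·1 = 9.
At both Type-A: Maker 1 loses 4 − 2 = 2 by deviating; Maker 2 loses 13 − 9 = 4. Product = 2·4 = 8.
9 > 8, so both Type-B is risk-dominant. Maker 1's payoff there is 8.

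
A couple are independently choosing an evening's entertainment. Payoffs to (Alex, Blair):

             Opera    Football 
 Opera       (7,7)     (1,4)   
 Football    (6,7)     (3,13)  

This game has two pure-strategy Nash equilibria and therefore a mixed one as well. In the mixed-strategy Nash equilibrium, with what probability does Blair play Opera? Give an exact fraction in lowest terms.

2/3

Blair's mix q on Opera must make Alex indifferent between Opera and Football.
Alex's payoff from Opera: 7q + 1(1−q). From Football: 6q + 3(1−q).
Set equal: 1q = 2(1−q) → q = 2/3.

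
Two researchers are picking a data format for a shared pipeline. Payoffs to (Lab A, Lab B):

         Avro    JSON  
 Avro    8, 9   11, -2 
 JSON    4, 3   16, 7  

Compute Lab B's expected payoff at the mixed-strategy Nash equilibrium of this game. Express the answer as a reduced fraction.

23/5

Lab A mixes with probability p on Avro, chosen so Lab B is indifferent: 9p + 3(1−p) = (-2)p + 7(1−p) gives p = 4/15.
Lab B's expected payoff is 9·4/15 + 3·11/15 = 23/5.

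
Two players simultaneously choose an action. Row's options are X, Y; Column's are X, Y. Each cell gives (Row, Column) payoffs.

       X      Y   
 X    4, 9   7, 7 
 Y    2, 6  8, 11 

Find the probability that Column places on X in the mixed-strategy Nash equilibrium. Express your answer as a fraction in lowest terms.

1/3

Column's mix q on X must make Row indifferent between X and Y.
Row's payoff from X: 4q + 7(1−q). From Y: 2q + 8(1−q).
Set equal: 2q = 1(1−q) → q = 1/3.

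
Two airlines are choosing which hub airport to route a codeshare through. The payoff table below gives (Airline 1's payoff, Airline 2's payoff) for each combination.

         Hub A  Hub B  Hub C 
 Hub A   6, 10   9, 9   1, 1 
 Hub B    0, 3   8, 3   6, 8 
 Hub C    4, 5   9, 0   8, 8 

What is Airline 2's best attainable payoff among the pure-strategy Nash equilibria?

10

Both Hub A is a pure NE (Airline 1: 6 ≥ 4; Airline 2: 10 ≥ 9). Airline 2 gets 10.
Both Hub C is a pure NE (Airline 1: 8 ≥ 6; Airline 2: 8 ≥ 5). Airline 2 gets 8.
Every other cell has a profitable deviation for at least one player. Highest of {10, 8} is 10.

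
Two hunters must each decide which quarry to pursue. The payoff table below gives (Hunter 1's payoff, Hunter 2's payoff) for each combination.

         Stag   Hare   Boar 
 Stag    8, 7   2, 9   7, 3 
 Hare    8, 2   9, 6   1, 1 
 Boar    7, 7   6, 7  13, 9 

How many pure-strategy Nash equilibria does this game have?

2

Both Hare: Hunter 1 gets 9 (best alternative 6); Hunter 2 gets 6 (best alternative 2). Neither deviates — NE.
Both Boar: Hunter 1 gets 13 (best alternative 7); Hunter 2 gets 9 (best alternative 7). Neither deviates — NE.
Both Stag is not a NE: Hunter 2 would switch to Hare (9 > 7).
No other cell survives both best-response checks, so there are 2 pure NE.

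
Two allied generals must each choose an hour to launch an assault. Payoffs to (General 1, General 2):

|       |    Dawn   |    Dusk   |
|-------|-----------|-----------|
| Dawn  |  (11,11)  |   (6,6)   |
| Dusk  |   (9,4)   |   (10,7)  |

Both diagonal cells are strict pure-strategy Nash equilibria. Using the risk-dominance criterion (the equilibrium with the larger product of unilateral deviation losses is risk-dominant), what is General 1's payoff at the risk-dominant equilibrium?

At both Dawn: General 1 loses 11 − 9 = 2 by deviating; General 2 loses 11 − 6 = 5. Product = 2·5 = 10.
At both Dusk: General 1 loses 10 − 6 = 4 by deviating; General 2 loses 7 − 4 = 3. Product = 4·3 = 12.
12 > 10, so both Dusk is risk-dominant. General 1's payoff there is 10.

10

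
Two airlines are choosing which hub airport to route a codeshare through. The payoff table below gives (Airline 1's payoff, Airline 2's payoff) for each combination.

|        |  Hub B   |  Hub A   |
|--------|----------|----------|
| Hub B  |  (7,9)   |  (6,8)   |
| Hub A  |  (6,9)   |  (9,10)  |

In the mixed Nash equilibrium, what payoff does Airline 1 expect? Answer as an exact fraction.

Airline 2 mixes with probability q on Hub B, chosen so Airline 1 is indifferent: 7q + 6(1−q) = 6q + 9(1−q) gives q = 3/4.
Airline 1's expected payoff (from either row, since indifferent) is 7·3/4 + 6·1/4 = 27/4.

27/4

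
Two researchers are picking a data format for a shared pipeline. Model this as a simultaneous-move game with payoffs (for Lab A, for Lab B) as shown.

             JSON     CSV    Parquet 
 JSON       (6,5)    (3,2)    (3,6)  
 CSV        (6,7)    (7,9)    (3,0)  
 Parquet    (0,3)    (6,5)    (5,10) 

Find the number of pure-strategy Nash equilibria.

2

Both CSV: Lab A gets 7 (best alternative 6); Lab B gets 9 (best alternative 7). Neither deviates — NE.
Both Parquet: Lab A gets 5 (best alternative 3); Lab B gets 10 (best alternative 5). Neither deviates — NE.
Both JSON is not a NE: Lab B would switch to Parquet (6 > 5).
No other cell survives both best-response checks, so there are 2 pure NE.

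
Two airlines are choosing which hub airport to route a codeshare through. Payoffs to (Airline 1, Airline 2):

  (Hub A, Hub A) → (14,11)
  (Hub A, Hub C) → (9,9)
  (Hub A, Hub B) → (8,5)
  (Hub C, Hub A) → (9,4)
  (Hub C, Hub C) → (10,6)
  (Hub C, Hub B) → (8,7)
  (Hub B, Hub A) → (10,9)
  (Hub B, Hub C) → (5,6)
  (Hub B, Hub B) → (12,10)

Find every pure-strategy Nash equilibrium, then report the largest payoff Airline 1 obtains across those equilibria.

14

Both Hub A is a pure NE (Airline 1: 14 ≥ 10; Airline 2: 11 ≥ 9). Airline 1 gets 14.
Both Hub B is a pure NE (Airline 1: 12 ≥ 8; Airline 2: 10 ≥ 9). Airline 1 gets 12.
Every other cell has a profitable deviation for at least one player. Highest of {14, 12} is 14.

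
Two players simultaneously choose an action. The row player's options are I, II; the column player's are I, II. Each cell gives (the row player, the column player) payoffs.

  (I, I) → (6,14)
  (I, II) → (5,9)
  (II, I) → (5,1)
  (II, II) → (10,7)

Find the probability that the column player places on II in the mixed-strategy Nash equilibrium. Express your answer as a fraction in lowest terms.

The column player's mix q on I must make the row player indifferent between I and II.
The row player's payoff from I: 6q + 5(1−q). From II: 5q + 10(1−q).
Set equal: 1q = 5(1−q) → q = 5/6.
Probability on II is 1 − 5/6 = 1/6.

1/6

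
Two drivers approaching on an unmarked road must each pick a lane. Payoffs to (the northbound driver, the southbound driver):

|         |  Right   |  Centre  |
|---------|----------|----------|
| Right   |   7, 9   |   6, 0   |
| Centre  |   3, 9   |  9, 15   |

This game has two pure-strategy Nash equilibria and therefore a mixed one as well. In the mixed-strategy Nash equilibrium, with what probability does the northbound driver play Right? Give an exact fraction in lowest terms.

2/5

The northbound driver's mix p on Right must make the southbound driver indifferent between Right and Centre.
The southbound driver's payoff from Right: 9p + 9(1−p). From Centre: 0p + 15(1−p).
Set equal: 9p = 6(1−p) → p = 6/15 = 2/5.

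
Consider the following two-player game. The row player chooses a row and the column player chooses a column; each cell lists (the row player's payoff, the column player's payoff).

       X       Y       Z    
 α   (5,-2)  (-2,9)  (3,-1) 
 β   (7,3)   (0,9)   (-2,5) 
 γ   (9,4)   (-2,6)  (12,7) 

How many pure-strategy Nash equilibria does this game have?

(β, Y): the row player gets 0 (best alternative -2); the column player gets 9 (best alternative 5). Neither deviates — NE.
(γ, Z): the row player gets 12 (best alternative 3); the column player gets 7 (best alternative 6). Neither deviates — NE.
(α, X) is not a NE: the row player would switch to γ (9 > 5).
No other cell survives both best-response checks, so there are 2 pure NE.

2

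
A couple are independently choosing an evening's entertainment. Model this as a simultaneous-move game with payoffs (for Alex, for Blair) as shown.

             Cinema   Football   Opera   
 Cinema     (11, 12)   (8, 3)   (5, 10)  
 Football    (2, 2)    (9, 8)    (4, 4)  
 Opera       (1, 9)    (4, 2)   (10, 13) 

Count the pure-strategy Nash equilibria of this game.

Both Cinema: Alex gets 11 (best alternative 2); Blair gets 12 (best alternative 10). Neither deviates — NE.
Both Football: Alex gets 9 (best alternative 8); Blair gets 8 (best alternative 4). Neither deviates — NE.
Both Opera: Alex gets 10 (best alternative 5); Blair gets 13 (best alternative 9). Neither deviates — NE.
(Football, Cinema) is not a NE: Alex would switch to Cinema (11 > 2).
No other cell survives both best-response checks, so there are 3 pure NE.

3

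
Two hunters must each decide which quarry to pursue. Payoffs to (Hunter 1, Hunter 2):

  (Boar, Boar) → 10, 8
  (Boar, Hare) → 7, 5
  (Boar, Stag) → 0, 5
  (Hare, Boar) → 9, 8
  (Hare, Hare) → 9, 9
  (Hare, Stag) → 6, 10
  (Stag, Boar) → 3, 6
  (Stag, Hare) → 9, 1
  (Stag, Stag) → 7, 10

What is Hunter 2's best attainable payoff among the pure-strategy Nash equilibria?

10

Both Boar is a pure NE (Hunter 1: 10 ≥ 9; Hunter 2: 8 ≥ 5). Hunter 2 gets 8.
Both Stag is a pure NE (Hunter 1: 7 ≥ 6; Hunter 2: 10 ≥ 6). Hunter 2 gets 10.
Every other cell has a profitable deviation for at least one player. Highest of {8, 10} is 10.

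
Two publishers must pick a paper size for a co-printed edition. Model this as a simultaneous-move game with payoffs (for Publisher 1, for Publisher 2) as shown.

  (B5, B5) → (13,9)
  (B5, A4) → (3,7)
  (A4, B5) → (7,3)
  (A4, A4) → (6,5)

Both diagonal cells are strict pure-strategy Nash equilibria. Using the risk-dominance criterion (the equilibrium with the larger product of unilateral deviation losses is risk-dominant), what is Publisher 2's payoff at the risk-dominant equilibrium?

9

At both B5: Publisher 1 loses 13 − 7 = 6 by deviating; Publisher 2 loses 9 − 7 = 2. Product = 6·2 = 12.
At both A4: Publisher 1 loses 6 − 3 = 3 by deviating; Publisher 2 loses 5 − 3 = 2. Product = 3·2 = 6.
12 > 6, so both B5 is risk-dominant. Publisher 2's payoff there is 9.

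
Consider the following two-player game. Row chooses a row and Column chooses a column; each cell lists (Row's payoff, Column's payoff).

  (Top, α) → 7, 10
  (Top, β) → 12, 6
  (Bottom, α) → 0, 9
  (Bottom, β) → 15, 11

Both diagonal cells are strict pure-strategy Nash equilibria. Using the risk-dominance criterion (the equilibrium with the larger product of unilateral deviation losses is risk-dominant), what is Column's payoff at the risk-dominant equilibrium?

10

At (Top, α): Row loses 7 − 0 = 7 by deviating; Column loses 10 − 6 = 4. Product = 7·4 = 28.
At (Bottom, β): Row loses 15 − 12 = 3 by deviating; Column loses 11 − 9 = 2. Product = 3·2 = 6.
28 > 6, so (Top, α) is risk-dominant. Column's payoff there is 10.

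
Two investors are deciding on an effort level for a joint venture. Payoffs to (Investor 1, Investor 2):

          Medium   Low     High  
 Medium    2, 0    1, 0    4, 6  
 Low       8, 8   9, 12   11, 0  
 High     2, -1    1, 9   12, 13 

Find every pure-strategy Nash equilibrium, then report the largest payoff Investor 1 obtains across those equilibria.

12

Both Low is a pure NE (Investor 1: 9 ≥ 1; Investor 2: 12 ≥ 8). Investor 1 gets 9.
Both High is a pure NE (Investor 1: 12 ≥ 11; Investor 2: 13 ≥ 9). Investor 1 gets 12.
Every other cell has a profitable deviation for at least one player. Highest of {9, 12} is 12.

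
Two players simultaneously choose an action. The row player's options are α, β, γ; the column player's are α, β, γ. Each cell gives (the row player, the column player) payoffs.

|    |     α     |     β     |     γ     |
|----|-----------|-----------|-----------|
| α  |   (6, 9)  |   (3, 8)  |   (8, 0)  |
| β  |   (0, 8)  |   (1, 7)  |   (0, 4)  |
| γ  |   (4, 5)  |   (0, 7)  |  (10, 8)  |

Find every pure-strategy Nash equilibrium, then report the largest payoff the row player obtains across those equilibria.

10

Both α is a pure NE (the row player: 6 ≥ 4; the column player: 9 ≥ 8). The row player gets 6.
Both γ is a pure NE (the row player: 10 ≥ 8; the column player: 8 ≥ 7). The row player gets 10.
Every other cell has a profitable deviation for at least one player. Highest of {6, 10} is 10.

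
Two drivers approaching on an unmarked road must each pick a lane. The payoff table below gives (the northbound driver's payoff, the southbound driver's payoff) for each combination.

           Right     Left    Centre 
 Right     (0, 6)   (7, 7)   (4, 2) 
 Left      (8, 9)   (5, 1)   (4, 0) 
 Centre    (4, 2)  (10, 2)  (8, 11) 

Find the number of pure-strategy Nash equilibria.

(Left, Right): the northbound driver gets 8 (best alternative 4); the southbound driver gets 9 (best alternative 1). Neither deviates — NE.
Both Centre: the northbound driver gets 8 (best alternative 4); the southbound driver gets 11 (best alternative 2). Neither deviates — NE.
Both Left is not a NE: the northbound driver would switch to Centre (10 > 5).
No other cell survives both best-response checks, so there are 2 pure NE.

2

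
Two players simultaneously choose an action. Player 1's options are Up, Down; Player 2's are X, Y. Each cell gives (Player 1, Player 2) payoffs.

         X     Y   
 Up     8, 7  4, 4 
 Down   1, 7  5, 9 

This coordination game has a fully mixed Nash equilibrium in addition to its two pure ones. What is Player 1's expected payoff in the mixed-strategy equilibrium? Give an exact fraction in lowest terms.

9/2

Player 2 mixes with probability q on X, chosen so Player 1 is indifferent: 8q + 4(1−q) = 1q + 5(1−q) gives q = 1/8.
Player 1's expected payoff (from either row, since indifferent) is 8·1/8 + 4·7/8 = 9/2.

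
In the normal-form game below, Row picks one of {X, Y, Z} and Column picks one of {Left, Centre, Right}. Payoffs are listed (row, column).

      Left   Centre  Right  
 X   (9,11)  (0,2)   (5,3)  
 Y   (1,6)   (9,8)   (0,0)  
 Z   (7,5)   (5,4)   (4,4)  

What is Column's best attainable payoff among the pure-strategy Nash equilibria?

11

(X, Left) is a pure NE (Row: 9 ≥ 7; Column: 11 ≥ 3). Column gets 11.
(Y, Centre) is a pure NE (Row: 9 ≥ 5; Column: 8 ≥ 6). Column gets 8.
Every other cell has a profitable deviation for at least one player. Highest of {11, 8} is 11.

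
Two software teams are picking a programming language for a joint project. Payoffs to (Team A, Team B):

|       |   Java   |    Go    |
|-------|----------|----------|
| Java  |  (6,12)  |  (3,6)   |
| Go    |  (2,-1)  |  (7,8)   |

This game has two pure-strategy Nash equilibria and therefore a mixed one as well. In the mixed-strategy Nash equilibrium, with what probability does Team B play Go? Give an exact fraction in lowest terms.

Team B's mix q on Java must make Team A indifferent between Java and Go.
Team A's payoff from Java: 6q + 3(1−q). From Go: 2q + 7(1−q).
Set equal: 4q = 4(1−q) → q = 4/8 = 1/2.
Probability on Go is 1 − 1/2 = 1/2.

1/2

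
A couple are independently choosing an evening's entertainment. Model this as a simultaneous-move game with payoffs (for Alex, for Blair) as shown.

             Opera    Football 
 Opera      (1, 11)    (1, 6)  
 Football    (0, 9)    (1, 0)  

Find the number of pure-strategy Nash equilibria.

Both Opera: Alex gets 1 (best alternative 0); Blair gets 11 (best alternative 6). Neither deviates — NE.
Both Football is not a NE: Blair would switch to Opera (9 > 0).
No other cell survives both best-response checks, so there is 1 pure NE.

1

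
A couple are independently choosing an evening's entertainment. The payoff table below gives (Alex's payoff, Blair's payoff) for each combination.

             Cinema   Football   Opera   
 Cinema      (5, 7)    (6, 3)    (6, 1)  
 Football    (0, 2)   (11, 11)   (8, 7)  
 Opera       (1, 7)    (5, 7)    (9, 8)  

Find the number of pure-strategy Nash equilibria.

Both Cinema: Alex gets 5 (best alternative 1); Blair gets 7 (best alternative 3). Neither deviates — NE.
Both Football: Alex gets 11 (best alternative 6); Blair gets 11 (best alternative 7). Neither deviates — NE.
Both Opera: Alex gets 9 (best alternative 8); Blair gets 8 (best alternative 7). Neither deviates — NE.
(Football, Cinema) is not a NE: Alex would switch to Cinema (5 > 0).
No other cell survives both best-response checks, so there are 3 pure NE.

3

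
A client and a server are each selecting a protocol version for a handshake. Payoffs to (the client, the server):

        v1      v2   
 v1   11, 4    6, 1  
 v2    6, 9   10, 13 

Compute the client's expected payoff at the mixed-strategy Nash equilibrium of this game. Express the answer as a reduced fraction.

The server mixes with probability q on v1, chosen so the client is indifferent: 11q + 6(1−q) = 6q + 10(1−q) gives q = 4/9.
The client's expected payoff (from either row, since indifferent) is 11·4/9 + 6·5/9 = 74/9.

74/9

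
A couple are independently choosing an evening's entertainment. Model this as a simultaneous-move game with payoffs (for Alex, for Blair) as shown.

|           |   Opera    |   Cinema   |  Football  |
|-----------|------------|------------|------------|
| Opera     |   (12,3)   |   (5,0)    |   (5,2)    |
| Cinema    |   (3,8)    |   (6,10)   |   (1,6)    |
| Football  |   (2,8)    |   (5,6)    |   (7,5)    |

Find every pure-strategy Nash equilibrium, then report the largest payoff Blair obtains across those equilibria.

10

Both Opera is a pure NE (Alex: 12 ≥ 3; Blair: 3 ≥ 2). Blair gets 3.
Both Cinema is a pure NE (Alex: 6 ≥ 5; Blair: 10 ≥ 8). Blair gets 10.
Every other cell has a profitable deviation for at least one player. Highest of {3, 10} is 10.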